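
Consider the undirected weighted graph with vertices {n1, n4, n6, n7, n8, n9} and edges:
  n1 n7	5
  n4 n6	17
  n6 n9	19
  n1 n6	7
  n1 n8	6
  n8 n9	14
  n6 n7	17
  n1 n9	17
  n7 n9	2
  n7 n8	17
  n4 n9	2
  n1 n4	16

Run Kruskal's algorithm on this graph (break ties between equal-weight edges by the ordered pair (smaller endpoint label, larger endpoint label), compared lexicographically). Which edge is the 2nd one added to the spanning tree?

n7-n9

Sort edges by weight, then run Kruskal:
n4 n9 (2): add — endpoints in different components.
n7 n9 (2): add — endpoints in different components.
n1 n7 (5): add — endpoints in different components.
n1 n8 (6): add — endpoints in different components.
n1 n6 (7): add — endpoints in different components.
The 2nd edge added is n7 n9.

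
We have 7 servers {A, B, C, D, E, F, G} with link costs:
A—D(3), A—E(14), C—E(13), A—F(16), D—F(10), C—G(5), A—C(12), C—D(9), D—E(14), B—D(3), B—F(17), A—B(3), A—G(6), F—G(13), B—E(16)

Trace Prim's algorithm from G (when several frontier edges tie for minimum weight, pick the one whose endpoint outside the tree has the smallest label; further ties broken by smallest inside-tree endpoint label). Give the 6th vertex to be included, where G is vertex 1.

F

Prim, starting at G.
Step 1: cheapest edge leaving the tree is C—G (5); add C.
Step 2: cheapest edge leaving the tree is A—G (6); add A.
Step 3: cheapest edge leaving the tree is A—B (3); add B.
Step 4: cheapest edge leaving the tree is A—D (3); add D.
Step 5: cheapest edge leaving the tree is D—F (10); add F.
Step 6: cheapest edge leaving the tree is C—E (13); add E.
Vertex order: G, C, A, B, D, F, E. The 6th vertex is F.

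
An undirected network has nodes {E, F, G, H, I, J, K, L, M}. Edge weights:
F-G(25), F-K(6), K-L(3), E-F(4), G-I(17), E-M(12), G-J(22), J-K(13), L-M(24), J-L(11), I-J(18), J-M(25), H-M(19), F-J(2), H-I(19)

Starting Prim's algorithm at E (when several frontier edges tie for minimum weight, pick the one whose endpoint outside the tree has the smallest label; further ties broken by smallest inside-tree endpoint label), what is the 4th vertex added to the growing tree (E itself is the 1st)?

Grow the tree from E using Prim:
Step 1: cheapest edge leaving the tree is E-F (4); add F.
Step 2: cheapest edge leaving the tree is F-J (2); add J.
Step 3: cheapest edge leaving the tree is F-K (6); add K.
Step 4: cheapest edge leaving the tree is K-L (3); add L.
Step 5: cheapest edge leaving the tree is E-M (12); add M.
Step 6: cheapest edge leaving the tree is I-J (18); add I.
Step 7: cheapest edge leaving the tree is G-I (17); add G.
Step 8: cheapest edge leaving the tree is H-I (19); add H.
Vertex order: E, F, J, K, L, M, I, G, H. The 4th vertex is K.

K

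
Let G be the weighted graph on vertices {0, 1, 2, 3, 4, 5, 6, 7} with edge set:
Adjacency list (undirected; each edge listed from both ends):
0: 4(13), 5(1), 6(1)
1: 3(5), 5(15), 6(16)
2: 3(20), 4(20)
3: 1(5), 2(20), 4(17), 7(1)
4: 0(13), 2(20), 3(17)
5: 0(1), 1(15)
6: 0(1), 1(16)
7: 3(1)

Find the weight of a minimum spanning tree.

Prim's algorithm from 5:
Step 1: cheapest edge leaving the tree is 0—5 (1); add 0.
Step 2: cheapest edge leaving the tree is 0—6 (1); add 6.
Step 3: cheapest edge leaving the tree is 0—4 (13); add 4.
Step 4: cheapest edge leaving the tree is 1—5 (15); add 1.
Step 5: cheapest edge leaving the tree is 1—3 (5); add 3.
Step 6: cheapest edge leaving the tree is 3—7 (1); add 7.
Step 7: cheapest edge leaving the tree is 2—3 (20); add 2.
MST edges: 0—5, 0—6, 0—4, 1—5, 1—3, 3—7, 2—3; total weight 1+1+13+15+5+1+20 = 56.

56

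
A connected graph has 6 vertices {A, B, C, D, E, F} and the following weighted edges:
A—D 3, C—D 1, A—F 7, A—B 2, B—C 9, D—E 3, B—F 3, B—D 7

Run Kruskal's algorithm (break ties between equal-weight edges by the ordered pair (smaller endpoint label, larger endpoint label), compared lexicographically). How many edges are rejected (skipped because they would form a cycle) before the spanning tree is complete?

Kruskal: consider edges lightest-first.
C—D (1): add. Components now {A} {B} {C,D} {E} {F}
A—B (2): add. Components now {A,B} {C,D} {E} {F}
A—D (3): add. Components now {A,B,C,D} {E} {F}
B—F (3): add. Components now {A,B,C,D,F} {E}
D—E (3): add. Components now {A,B,C,D,E,F}
Edges rejected before the tree was complete: 0.

0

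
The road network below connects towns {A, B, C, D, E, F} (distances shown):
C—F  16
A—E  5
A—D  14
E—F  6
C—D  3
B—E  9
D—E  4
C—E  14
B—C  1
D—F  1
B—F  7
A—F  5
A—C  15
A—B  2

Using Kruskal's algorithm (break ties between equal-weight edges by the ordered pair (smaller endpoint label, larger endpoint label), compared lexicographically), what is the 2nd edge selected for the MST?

Kruskal: consider edges lightest-first.
B—C (1): add — endpoints in different components.
D—F (1): add — endpoints in different components.
A—B (2): add — endpoints in different components.
C—D (3): add — endpoints in different components.
D—E (4): add — endpoints in different components.
The 2nd edge added is D—F.

D-F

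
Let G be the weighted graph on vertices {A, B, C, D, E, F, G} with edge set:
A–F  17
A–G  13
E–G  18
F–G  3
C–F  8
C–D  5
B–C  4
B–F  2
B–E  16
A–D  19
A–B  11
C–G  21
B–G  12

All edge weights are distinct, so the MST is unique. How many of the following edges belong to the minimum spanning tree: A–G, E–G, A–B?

1

Kruskal: consider edges lightest-first.
B–F (2): add. Components now {A} {B,F} {C} {D} {E} {G}
F–G (3): add. Components now {A} {B,F,G} {C} {D} {E}
B–C (4): add. Components now {A} {B,C,F,G} {D} {E}
C–D (5): add. Components now {A} {B,C,D,F,G} {E}
C–F (8): skip — C and F already connected.
A–B (11): add. Components now {A,B,C,D,F,G} {E}
B–G (12): skip — B and G already connected.
A–G (13): skip — A and G already connected.
B–E (16): add. Components now {A,B,C,D,E,F,G}
MST edge set: {B–F, F–G, B–C, C–D, A–B, B–E}.
Of the listed edges, {A–B} are in the MST → 1.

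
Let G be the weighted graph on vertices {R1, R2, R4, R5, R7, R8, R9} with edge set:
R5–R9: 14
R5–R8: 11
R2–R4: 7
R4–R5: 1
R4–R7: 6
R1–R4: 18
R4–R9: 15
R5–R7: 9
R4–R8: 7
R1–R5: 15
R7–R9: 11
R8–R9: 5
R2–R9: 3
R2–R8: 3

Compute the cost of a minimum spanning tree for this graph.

Sort edges by weight, then run Kruskal:
R4–R5 (1): add — endpoints in different components.
R2–R8 (3): add — endpoints in different components.
R2–R9 (3): add — endpoints in different components.
R8–R9 (5): skip — R8 and R9 already connected.
R4–R7 (6): add — endpoints in different components.
R2–R4 (7): add — endpoints in different components.
R4–R8 (7): skip — R8 and R4 already connected.
R5–R7 (9): skip — R7 and R5 already connected.
R5–R8 (11): skip — R8 and R5 already connected.
R7–R9 (11): skip — R7 and R9 already connected.
R5–R9 (14): skip — R5 and R9 already connected.
R1–R5 (15): add — endpoints in different components.
MST edges: R4–R5, R2–R8, R2–R9, R4–R7, R2–R4, R1–R5; total weight 1+3+3+6+7+15 = 35.

35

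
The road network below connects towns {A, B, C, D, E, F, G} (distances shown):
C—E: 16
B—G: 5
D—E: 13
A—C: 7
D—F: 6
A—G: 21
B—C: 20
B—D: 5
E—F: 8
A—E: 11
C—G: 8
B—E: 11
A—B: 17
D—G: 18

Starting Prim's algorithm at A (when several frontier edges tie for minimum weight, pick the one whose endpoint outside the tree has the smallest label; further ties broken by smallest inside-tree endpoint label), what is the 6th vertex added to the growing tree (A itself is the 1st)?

Prim, starting at A.
Step 1: cheapest edge leaving the tree is A—C (7); add C.
Step 2: cheapest edge leaving the tree is C—G (8); add G.
Step 3: cheapest edge leaving the tree is B—G (5); add B.
Step 4: cheapest edge leaving the tree is B—D (5); add D.
Step 5: cheapest edge leaving the tree is D—F (6); add F.
Step 6: cheapest edge leaving the tree is E—F (8); add E.
Vertex order: A, C, G, B, D, F, E. The 6th vertex is F.

F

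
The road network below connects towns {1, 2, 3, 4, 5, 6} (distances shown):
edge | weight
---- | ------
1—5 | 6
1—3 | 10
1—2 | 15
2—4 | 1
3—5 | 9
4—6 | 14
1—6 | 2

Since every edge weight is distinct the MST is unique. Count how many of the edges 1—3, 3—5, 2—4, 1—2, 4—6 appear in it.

3

Kruskal: consider edges lightest-first.
2—4 (1): add. Components now {1} {2,4} {3} {5} {6}
1—6 (2): add. Components now {1,6} {2,4} {3} {5}
1—5 (6): add. Components now {1,5,6} {2,4} {3}
3—5 (9): add. Components now {1,3,5,6} {2,4}
1—3 (10): skip — 1 and 3 already connected.
4—6 (14): add. Components now {1,2,3,4,5,6}
MST edge set: {2—4, 1—6, 1—5, 3—5, 4—6}.
Of the listed edges, {3—5, 2—4, 4—6} are in the MST → 3.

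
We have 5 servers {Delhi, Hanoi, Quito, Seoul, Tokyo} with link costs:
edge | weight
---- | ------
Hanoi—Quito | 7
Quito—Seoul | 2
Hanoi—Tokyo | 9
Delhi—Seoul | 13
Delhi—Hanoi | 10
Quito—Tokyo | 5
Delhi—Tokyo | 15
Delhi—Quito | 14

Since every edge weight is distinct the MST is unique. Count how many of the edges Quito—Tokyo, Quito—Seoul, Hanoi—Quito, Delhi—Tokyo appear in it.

Kruskal's algorithm — process edges by increasing weight (ties by edge label):
Quito—Seoul (2): add. Components now {Quito,Seoul} {Delhi} {Hanoi} {Tokyo}
Quito—Tokyo (5): add. Components now {Quito,Seoul,Tokyo} {Delhi} {Hanoi}
Hanoi—Quito (7): add. Components now {Hanoi,Quito,Seoul,Tokyo} {Delhi}
Hanoi—Tokyo (9): skip — Hanoi and Tokyo already connected.
Delhi—Hanoi (10): add. Components now {Delhi,Hanoi,Quito,Seoul,Tokyo}
MST edge set: {Quito—Seoul, Quito—Tokyo, Hanoi—Quito, Delhi—Hanoi}.
Of the listed edges, {Quito—Tokyo, Quito—Seoul, Hanoi—Quito} are in the MST → 3.

3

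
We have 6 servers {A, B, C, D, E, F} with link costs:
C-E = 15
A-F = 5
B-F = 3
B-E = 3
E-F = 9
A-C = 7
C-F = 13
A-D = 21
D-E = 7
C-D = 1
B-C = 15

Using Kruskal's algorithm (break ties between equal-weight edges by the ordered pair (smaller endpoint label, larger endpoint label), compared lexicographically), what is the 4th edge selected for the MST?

A-F

Kruskal's algorithm — process edges by increasing weight (ties by edge label):
C-D (1): add. Components now {A} {B} {C,D} {E} {F}
B-E (3): add. Components now {A} {B,E} {C,D} {F}
B-F (3): add. Components now {A} {B,E,F} {C,D}
A-F (5): add. Components now {A,B,E,F} {C,D}
A-C (7): add. Components now {A,B,C,D,E,F}
The 4th edge added is A-F.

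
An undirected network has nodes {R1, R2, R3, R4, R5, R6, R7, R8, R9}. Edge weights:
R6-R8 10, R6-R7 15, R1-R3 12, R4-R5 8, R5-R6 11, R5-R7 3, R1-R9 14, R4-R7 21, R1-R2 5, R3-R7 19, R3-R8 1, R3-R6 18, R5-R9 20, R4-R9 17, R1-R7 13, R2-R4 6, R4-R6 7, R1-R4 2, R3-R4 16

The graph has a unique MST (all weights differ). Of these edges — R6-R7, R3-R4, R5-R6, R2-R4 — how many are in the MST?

Kruskal: consider edges lightest-first.
R3-R8 (1): add — endpoints in different components.
R1-R4 (2): add — endpoints in different components.
R5-R7 (3): add — endpoints in different components.
R1-R2 (5): add — endpoints in different components.
R2-R4 (6): skip — R2 and R4 already connected.
R4-R6 (7): add — endpoints in different components.
R4-R5 (8): add — endpoints in different components.
R6-R8 (10): add — endpoints in different components.
R5-R6 (11): skip — R5 and R6 already connected.
R1-R3 (12): skip — R3 and R1 already connected.
R1-R7 (13): skip — R7 and R1 already connected.
R1-R9 (14): add — endpoints in different components.
MST edge set: {R3-R8, R1-R4, R5-R7, R1-R2, R4-R6, R4-R5, R6-R8, R1-R9}.
Of the listed edges, {} are in the MST → 0.

0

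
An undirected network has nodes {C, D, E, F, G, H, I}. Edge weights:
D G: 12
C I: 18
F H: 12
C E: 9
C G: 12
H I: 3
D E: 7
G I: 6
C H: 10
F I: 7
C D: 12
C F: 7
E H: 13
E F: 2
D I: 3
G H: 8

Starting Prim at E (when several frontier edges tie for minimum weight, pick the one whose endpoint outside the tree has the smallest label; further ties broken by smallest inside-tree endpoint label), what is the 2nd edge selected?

Prim's algorithm from E:
Step 1: cheapest edge leaving the tree is E F (2); add F.
Step 2: cheapest edge leaving the tree is C F (7); add C.
Step 3: cheapest edge leaving the tree is D E (7); add D.
Step 4: cheapest edge leaving the tree is D I (3); add I.
Step 5: cheapest edge leaving the tree is H I (3); add H.
Step 6: cheapest edge leaving the tree is G I (6); add G.
The 2nd edge added is C F.

C-F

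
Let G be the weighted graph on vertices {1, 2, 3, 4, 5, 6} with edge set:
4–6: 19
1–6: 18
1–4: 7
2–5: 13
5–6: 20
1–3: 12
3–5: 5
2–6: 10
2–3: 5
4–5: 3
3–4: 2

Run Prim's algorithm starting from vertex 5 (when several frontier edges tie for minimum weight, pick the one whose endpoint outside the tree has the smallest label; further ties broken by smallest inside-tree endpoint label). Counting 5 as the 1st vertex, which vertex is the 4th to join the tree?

Prim, starting at 5.
Step 1: cheapest edge leaving the tree is 4–5 (3); add 4.
Step 2: cheapest edge leaving the tree is 3–4 (2); add 3.
Step 3: cheapest edge leaving the tree is 2–3 (5); add 2.
Step 4: cheapest edge leaving the tree is 1–4 (7); add 1.
Step 5: cheapest edge leaving the tree is 2–6 (10); add 6.
Vertex order: 5, 4, 3, 2, 1, 6. The 4th vertex is 2.

2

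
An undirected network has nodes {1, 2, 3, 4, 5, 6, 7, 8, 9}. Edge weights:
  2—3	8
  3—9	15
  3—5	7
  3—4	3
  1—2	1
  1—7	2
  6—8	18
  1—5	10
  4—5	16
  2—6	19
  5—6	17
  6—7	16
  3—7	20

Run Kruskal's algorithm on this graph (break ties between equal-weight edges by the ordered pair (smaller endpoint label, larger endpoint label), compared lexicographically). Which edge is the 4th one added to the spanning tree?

Kruskal's algorithm — process edges by increasing weight (ties by edge label):
1—2 (1): add — endpoints in different components.
1—7 (2): add — endpoints in different components.
3—4 (3): add — endpoints in different components.
3—5 (7): add — endpoints in different components.
2—3 (8): add — endpoints in different components.
1—5 (10): skip — 1 and 5 already connected.
3—9 (15): add — endpoints in different components.
4—5 (16): skip — 4 and 5 already connected.
6—7 (16): add — endpoints in different components.
5—6 (17): skip — 5 and 6 already connected.
6—8 (18): add — endpoints in different components.
The 4th edge added is 3—5.

3-5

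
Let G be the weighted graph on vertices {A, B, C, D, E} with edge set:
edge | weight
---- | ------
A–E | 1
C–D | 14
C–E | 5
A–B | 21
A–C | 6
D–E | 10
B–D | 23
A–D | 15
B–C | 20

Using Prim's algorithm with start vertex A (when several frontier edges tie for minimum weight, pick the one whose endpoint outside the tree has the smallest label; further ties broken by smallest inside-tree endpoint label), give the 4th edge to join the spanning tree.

B-C

Grow the tree from A using Prim:
Step 1: cheapest edge leaving the tree is A–E (1); add E.
Step 2: cheapest edge leaving the tree is C–E (5); add C.
Step 3: cheapest edge leaving the tree is D–E (10); add D.
Step 4: cheapest edge leaving the tree is B–C (20); add B.
The 4th edge added is B–C.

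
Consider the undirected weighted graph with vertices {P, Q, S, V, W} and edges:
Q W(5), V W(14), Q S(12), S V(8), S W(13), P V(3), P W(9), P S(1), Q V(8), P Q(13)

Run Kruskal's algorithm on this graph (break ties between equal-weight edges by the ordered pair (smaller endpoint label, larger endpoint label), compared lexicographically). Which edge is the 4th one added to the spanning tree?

Q-V

Kruskal: consider edges lightest-first.
P S (1): add — endpoints in different components.
P V (3): add — endpoints in different components.
Q W (5): add — endpoints in different components.
Q V (8): add — endpoints in different components.
The 4th edge added is Q V.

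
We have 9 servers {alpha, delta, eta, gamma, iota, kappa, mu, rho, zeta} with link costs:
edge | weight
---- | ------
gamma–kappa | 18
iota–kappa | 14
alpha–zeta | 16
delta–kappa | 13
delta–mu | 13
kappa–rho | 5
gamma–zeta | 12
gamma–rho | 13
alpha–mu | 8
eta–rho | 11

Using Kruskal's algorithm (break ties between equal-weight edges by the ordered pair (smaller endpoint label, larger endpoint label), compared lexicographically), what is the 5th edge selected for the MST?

delta-kappa

Kruskal: consider edges lightest-first.
kappa–rho (5): add — endpoints in different components.
alpha–mu (8): add — endpoints in different components.
eta–rho (11): add — endpoints in different components.
gamma–zeta (12): add — endpoints in different components.
delta–kappa (13): add — endpoints in different components.
delta–mu (13): add — endpoints in different components.
gamma–rho (13): add — endpoints in different components.
iota–kappa (14): add — endpoints in different components.
The 5th edge added is delta–kappa.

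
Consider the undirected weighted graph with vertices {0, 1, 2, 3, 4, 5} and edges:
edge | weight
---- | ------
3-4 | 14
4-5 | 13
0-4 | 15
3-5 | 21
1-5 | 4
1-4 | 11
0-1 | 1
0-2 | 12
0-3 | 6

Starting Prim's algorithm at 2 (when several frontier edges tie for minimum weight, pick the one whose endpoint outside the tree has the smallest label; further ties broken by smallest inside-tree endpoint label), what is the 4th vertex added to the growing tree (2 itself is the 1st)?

Grow the tree from 2 using Prim:
Step 1: frontier [0-2 12] → take 0-2 (12); add 0.
Step 2: frontier [0-1 1, 0-3 6, 0-4 15] → take 0-1 (1); add 1.
Step 3: frontier [0-3 6, 0-4 15, 1-5 4, 1-4 11] → take 1-5 (4); add 5.
Step 4: frontier [0-3 6, 0-4 15, 1-4 11, 4-5 13, 3-5 21] → take 0-3 (6); add 3.
Step 5: frontier [0-4 15, 1-4 11, 3-4 14, 4-5 13] → take 1-4 (11); add 4.
Vertex order: 2, 0, 1, 5, 3, 4. The 4th vertex is 5.

5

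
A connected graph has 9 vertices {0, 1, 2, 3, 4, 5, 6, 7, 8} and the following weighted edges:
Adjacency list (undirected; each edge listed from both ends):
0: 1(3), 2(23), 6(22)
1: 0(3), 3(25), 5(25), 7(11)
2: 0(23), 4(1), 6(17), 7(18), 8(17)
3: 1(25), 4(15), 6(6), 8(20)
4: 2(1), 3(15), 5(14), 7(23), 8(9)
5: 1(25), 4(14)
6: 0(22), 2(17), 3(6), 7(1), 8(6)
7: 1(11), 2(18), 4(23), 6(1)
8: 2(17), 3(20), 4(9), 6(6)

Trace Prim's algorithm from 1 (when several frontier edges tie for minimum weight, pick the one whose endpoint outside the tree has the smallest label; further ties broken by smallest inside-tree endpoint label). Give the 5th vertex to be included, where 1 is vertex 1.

3

Grow the tree from 1 using Prim:
Step 1: cheapest edge leaving the tree is 0 1 (3); add 0.
Step 2: cheapest edge leaving the tree is 1 7 (11); add 7.
Step 3: cheapest edge leaving the tree is 6 7 (1); add 6.
Step 4: cheapest edge leaving the tree is 3 6 (6); add 3.
Step 5: cheapest edge leaving the tree is 6 8 (6); add 8.
Step 6: cheapest edge leaving the tree is 4 8 (9); add 4.
Step 7: cheapest edge leaving the tree is 2 4 (1); add 2.
Step 8: cheapest edge leaving the tree is 4 5 (14); add 5.
Vertex order: 1, 0, 7, 6, 3, 8, 4, 2, 5. The 5th vertex is 3.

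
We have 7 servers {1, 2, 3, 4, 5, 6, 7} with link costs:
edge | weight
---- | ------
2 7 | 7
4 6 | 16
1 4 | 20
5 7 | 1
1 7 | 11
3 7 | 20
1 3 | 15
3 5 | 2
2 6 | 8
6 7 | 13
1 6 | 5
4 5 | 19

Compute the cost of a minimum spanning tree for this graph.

Kruskal: consider edges lightest-first.
5 7 (1): add. Components now {1} {2} {3} {4} {5,7} {6}
3 5 (2): add. Components now {1} {2} {3,5,7} {4} {6}
1 6 (5): add. Components now {1,6} {2} {3,5,7} {4}
2 7 (7): add. Components now {1,6} {2,3,5,7} {4}
2 6 (8): add. Components now {1,2,3,5,6,7} {4}
1 7 (11): skip — 1 and 7 already connected.
6 7 (13): skip — 6 and 7 already connected.
1 3 (15): skip — 1 and 3 already connected.
4 6 (16): add. Components now {1,2,3,4,5,6,7}
MST edges: 5 7, 3 5, 1 6, 2 7, 2 6, 4 6; total weight 1+2+5+7+8+16 = 39.

39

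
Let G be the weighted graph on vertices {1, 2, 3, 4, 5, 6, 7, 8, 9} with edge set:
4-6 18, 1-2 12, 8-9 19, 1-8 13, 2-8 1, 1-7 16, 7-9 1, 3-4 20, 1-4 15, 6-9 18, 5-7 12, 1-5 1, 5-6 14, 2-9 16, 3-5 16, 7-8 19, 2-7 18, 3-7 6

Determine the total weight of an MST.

Grow the tree from 4 using Prim:
Step 1: cheapest edge leaving the tree is 1-4 (15); add 1.
Step 2: cheapest edge leaving the tree is 1-5 (1); add 5.
Step 3: cheapest edge leaving the tree is 1-2 (12); add 2.
Step 4: cheapest edge leaving the tree is 2-8 (1); add 8.
Step 5: cheapest edge leaving the tree is 5-7 (12); add 7.
Step 6: cheapest edge leaving the tree is 7-9 (1); add 9.
Step 7: cheapest edge leaving the tree is 3-7 (6); add 3.
Step 8: cheapest edge leaving the tree is 5-6 (14); add 6.
MST edges: 1-4, 1-5, 1-2, 2-8, 5-7, 7-9, 3-7, 5-6; total weight 15+1+12+1+12+1+6+14 = 62.

62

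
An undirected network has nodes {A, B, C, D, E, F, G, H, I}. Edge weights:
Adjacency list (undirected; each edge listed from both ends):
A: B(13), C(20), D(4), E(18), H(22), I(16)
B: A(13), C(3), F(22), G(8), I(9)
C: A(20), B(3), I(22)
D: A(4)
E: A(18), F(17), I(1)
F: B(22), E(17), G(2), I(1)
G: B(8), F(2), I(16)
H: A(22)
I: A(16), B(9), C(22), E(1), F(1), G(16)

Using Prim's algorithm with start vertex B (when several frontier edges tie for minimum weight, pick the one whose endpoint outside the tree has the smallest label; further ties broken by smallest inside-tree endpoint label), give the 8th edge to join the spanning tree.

Prim, starting at B.
Step 1: cheapest edge leaving the tree is B-C (3); add C.
Step 2: cheapest edge leaving the tree is B-G (8); add G.
Step 3: cheapest edge leaving the tree is F-G (2); add F.
Step 4: cheapest edge leaving the tree is F-I (1); add I.
Step 5: cheapest edge leaving the tree is E-I (1); add E.
Step 6: cheapest edge leaving the tree is A-B (13); add A.
Step 7: cheapest edge leaving the tree is A-D (4); add D.
Step 8: cheapest edge leaving the tree is A-H (22); add H.
The 8th edge added is A-H.

A-H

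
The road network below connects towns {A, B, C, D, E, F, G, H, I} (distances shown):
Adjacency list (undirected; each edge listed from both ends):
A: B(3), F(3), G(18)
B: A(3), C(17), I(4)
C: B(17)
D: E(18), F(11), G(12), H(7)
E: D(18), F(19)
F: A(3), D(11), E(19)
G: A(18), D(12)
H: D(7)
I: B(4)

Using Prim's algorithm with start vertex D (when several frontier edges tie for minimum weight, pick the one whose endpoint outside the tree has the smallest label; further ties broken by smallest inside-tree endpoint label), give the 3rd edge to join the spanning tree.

A-F

Prim, starting at D.
Step 1: cheapest edge leaving the tree is D—H (7); add H.
Step 2: cheapest edge leaving the tree is D—F (11); add F.
Step 3: cheapest edge leaving the tree is A—F (3); add A.
Step 4: cheapest edge leaving the tree is A—B (3); add B.
Step 5: cheapest edge leaving the tree is B—I (4); add I.
Step 6: cheapest edge leaving the tree is D—G (12); add G.
Step 7: cheapest edge leaving the tree is B—C (17); add C.
Step 8: cheapest edge leaving the tree is D—E (18); add E.
The 3rd edge added is A—F.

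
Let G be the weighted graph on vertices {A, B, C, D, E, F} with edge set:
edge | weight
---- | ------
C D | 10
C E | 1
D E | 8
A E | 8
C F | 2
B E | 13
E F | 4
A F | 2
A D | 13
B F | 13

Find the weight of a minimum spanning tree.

Kruskal: consider edges lightest-first.
C E (1): add. Components now {A} {B} {C,E} {D} {F}
A F (2): add. Components now {A,F} {B} {C,E} {D}
C F (2): add. Components now {A,C,E,F} {B} {D}
E F (4): skip — E and F already connected.
A E (8): skip — A and E already connected.
D E (8): add. Components now {A,C,D,E,F} {B}
C D (10): skip — C and D already connected.
A D (13): skip — A and D already connected.
B E (13): add. Components now {A,B,C,D,E,F}
MST edges: C E, A F, C F, D E, B E; total weight 1+2+2+8+13 = 26.

26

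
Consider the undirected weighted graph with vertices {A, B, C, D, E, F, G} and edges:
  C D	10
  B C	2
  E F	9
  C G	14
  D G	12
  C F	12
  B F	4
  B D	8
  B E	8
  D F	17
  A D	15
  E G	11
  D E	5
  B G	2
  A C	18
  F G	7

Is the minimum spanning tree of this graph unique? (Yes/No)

No

Sort edges by weight, then run Kruskal:
B C (2): add — endpoints in different components.
B G (2): add — endpoints in different components.
B F (4): add — endpoints in different components.
D E (5): add — endpoints in different components.
F G (7): skip — F and G already connected.
B D (8): add — endpoints in different components.
B E (8): skip — B and E already connected.
E F (9): skip — E and F already connected.
C D (10): skip — C and D already connected.
E G (11): skip — E and G already connected.
C F (12): skip — C and F already connected.
D G (12): skip — D and G already connected.
C G (14): skip — C and G already connected.
A D (15): add — endpoints in different components.
Non-tree edge B E has weight 8, equal to the heaviest edge on its tree cycle — swapping gives another MST of the same weight. Not unique.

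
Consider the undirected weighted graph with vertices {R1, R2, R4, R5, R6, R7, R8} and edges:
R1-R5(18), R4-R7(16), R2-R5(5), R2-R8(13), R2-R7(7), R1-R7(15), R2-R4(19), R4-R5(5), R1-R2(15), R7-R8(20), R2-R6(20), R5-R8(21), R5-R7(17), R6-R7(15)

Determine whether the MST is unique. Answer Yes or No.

No

Sort edges by weight, then run Kruskal:
R2-R5 (5): add — endpoints in different components.
R4-R5 (5): add — endpoints in different components.
R2-R7 (7): add — endpoints in different components.
R2-R8 (13): add — endpoints in different components.
R1-R2 (15): add — endpoints in different components.
R1-R7 (15): skip — R1 and R7 already connected.
R6-R7 (15): add — endpoints in different components.
Non-tree edge R1-R7 has weight 15, equal to the heaviest edge on its tree cycle — swapping gives another MST of the same weight. Not unique.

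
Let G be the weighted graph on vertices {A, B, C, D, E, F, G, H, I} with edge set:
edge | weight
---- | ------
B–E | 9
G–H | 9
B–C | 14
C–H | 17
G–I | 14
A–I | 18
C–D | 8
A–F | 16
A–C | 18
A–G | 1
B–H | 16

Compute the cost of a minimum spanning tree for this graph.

Prim, starting at E.
Step 1: frontier [B–E 9] → take B–E (9); add B.
Step 2: frontier [B–C 14, B–H 16] → take B–C (14); add C.
Step 3: frontier [B–H 16, C–D 8, C–H 17, A–C 18] → take C–D (8); add D.
Step 4: frontier [B–H 16, C–H 17, A–C 18] → take B–H (16); add H.
Step 5: frontier [A–C 18, G–H 9] → take G–H (9); add G.
Step 6: frontier [A–C 18, A–G 1, G–I 14] → take A–G (1); add A.
Step 7: frontier [A–F 16, A–I 18, G–I 14] → take G–I (14); add I.
Step 8: frontier [A–F 16] → take A–F (16); add F.
MST edges: B–E, B–C, C–D, B–H, G–H, A–G, G–I, A–F; total weight 9+14+8+16+9+1+14+16 = 87.

87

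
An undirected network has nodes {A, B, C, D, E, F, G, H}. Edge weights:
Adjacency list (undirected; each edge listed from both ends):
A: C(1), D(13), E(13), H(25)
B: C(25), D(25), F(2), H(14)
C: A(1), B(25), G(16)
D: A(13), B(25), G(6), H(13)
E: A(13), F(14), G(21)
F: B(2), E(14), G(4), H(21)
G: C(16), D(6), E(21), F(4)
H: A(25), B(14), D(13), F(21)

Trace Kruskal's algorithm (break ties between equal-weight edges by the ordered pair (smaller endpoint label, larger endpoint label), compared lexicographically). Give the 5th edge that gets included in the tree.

Kruskal: consider edges lightest-first.
A—C (1): add — endpoints in different components.
B—F (2): add — endpoints in different components.
F—G (4): add — endpoints in different components.
D—G (6): add — endpoints in different components.
A—D (13): add — endpoints in different components.
A—E (13): add — endpoints in different components.
D—H (13): add — endpoints in different components.
The 5th edge added is A—D.

A-D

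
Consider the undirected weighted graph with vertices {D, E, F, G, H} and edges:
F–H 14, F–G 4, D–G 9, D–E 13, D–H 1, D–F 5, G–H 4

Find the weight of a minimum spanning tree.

Kruskal: consider edges lightest-first.
D–H (1): add — endpoints in different components.
F–G (4): add — endpoints in different components.
G–H (4): add — endpoints in different components.
D–F (5): skip — D and F already connected.
D–G (9): skip — D and G already connected.
D–E (13): add — endpoints in different components.
MST edges: D–H, F–G, G–H, D–E; total weight 1+4+4+13 = 22.

22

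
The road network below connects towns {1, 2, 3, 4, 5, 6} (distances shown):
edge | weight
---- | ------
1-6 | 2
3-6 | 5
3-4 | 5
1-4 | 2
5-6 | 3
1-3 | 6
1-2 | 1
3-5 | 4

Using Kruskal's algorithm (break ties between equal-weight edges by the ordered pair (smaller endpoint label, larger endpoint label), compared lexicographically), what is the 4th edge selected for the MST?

Kruskal: consider edges lightest-first.
1-2 (1): add. Components now {1,2} {3} {4} {5} {6}
1-4 (2): add. Components now {1,2,4} {3} {5} {6}
1-6 (2): add. Components now {1,2,4,6} {3} {5}
5-6 (3): add. Components now {1,2,4,5,6} {3}
3-5 (4): add. Components now {1,2,3,4,5,6}
The 4th edge added is 5-6.

5-6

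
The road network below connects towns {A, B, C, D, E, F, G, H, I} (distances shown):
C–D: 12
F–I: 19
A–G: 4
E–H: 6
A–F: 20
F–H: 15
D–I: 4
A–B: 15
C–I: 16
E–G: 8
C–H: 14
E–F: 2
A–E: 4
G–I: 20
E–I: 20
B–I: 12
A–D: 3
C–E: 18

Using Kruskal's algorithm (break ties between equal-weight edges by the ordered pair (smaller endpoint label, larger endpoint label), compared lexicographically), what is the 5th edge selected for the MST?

Sort edges by weight, then run Kruskal:
E–F (2): add — endpoints in different components.
A–D (3): add — endpoints in different components.
A–E (4): add — endpoints in different components.
A–G (4): add — endpoints in different components.
D–I (4): add — endpoints in different components.
E–H (6): add — endpoints in different components.
E–G (8): skip — E and G already connected.
B–I (12): add — endpoints in different components.
C–D (12): add — endpoints in different components.
The 5th edge added is D–I.

D-I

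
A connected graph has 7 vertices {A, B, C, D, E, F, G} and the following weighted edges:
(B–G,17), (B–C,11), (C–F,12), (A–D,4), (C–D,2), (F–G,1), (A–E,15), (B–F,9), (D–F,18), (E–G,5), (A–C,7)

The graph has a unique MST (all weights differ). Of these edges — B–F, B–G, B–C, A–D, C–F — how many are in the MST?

Kruskal: consider edges lightest-first.
F–G (1): add. Components now {A} {B} {C} {D} {E} {F,G}
C–D (2): add. Components now {A} {B} {C,D} {E} {F,G}
A–D (4): add. Components now {A,C,D} {B} {E} {F,G}
E–G (5): add. Components now {A,C,D} {B} {E,F,G}
A–C (7): skip — A and C already connected.
B–F (9): add. Components now {A,C,D} {B,E,F,G}
B–C (11): add. Components now {A,B,C,D,E,F,G}
MST edge set: {F–G, C–D, A–D, E–G, B–F, B–C}.
Of the listed edges, {B–F, B–C, A–D} are in the MST → 3.

3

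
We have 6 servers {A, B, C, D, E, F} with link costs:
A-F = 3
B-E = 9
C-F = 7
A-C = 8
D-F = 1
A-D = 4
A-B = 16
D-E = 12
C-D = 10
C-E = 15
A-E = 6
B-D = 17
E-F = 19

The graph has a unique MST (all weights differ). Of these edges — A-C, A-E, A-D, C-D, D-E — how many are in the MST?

1

Kruskal: consider edges lightest-first.
D-F (1): add — endpoints in different components.
A-F (3): add — endpoints in different components.
A-D (4): skip — A and D already connected.
A-E (6): add — endpoints in different components.
C-F (7): add — endpoints in different components.
A-C (8): skip — A and C already connected.
B-E (9): add — endpoints in different components.
MST edge set: {D-F, A-F, A-E, C-F, B-E}.
Of the listed edges, {A-E} are in the MST → 1.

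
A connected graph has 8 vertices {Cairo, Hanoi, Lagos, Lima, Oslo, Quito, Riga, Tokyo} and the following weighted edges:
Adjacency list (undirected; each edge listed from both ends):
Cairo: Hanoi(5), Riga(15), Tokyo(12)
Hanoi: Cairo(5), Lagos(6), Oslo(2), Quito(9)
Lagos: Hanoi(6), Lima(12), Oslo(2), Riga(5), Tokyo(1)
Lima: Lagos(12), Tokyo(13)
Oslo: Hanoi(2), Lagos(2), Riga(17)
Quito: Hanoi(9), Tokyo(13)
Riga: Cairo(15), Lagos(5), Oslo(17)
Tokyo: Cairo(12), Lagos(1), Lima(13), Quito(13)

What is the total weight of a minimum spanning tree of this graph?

Kruskal: consider edges lightest-first.
Lagos Tokyo (1): add — endpoints in different components.
Hanoi Oslo (2): add — endpoints in different components.
Lagos Oslo (2): add — endpoints in different components.
Cairo Hanoi (5): add — endpoints in different components.
Lagos Riga (5): add — endpoints in different components.
Hanoi Lagos (6): skip — Hanoi and Lagos already connected.
Hanoi Quito (9): add — endpoints in different components.
Cairo Tokyo (12): skip — Cairo and Tokyo already connected.
Lagos Lima (12): add — endpoints in different components.
MST edges: Lagos Tokyo, Hanoi Oslo, Lagos Oslo, Cairo Hanoi, Lagos Riga, Hanoi Quito, Lagos Lima; total weight 1+2+2+5+5+9+12 = 36.

36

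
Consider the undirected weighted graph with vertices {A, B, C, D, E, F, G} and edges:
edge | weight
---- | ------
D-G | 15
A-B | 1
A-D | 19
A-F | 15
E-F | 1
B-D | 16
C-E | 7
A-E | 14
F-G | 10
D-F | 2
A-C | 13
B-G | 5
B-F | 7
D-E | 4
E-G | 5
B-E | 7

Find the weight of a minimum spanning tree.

21

Prim, starting at D.
Step 1: cheapest edge leaving the tree is D-F (2); add F.
Step 2: cheapest edge leaving the tree is E-F (1); add E.
Step 3: cheapest edge leaving the tree is E-G (5); add G.
Step 4: cheapest edge leaving the tree is B-G (5); add B.
Step 5: cheapest edge leaving the tree is A-B (1); add A.
Step 6: cheapest edge leaving the tree is C-E (7); add C.
MST edges: D-F, E-F, E-G, B-G, A-B, C-E; total weight 2+1+5+5+1+7 = 21.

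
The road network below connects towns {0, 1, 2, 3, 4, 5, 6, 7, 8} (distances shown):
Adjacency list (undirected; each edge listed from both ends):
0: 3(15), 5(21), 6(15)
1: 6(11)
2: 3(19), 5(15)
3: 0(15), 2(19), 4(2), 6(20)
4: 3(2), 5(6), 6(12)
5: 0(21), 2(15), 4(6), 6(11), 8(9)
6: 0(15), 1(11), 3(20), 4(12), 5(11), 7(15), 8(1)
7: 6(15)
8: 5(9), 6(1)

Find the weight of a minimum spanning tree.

74

Kruskal's algorithm — process edges by increasing weight (ties by edge label):
6 8 (1): add — endpoints in different components.
3 4 (2): add — endpoints in different components.
4 5 (6): add — endpoints in different components.
5 8 (9): add — endpoints in different components.
1 6 (11): add — endpoints in different components.
5 6 (11): skip — 5 and 6 already connected.
4 6 (12): skip — 4 and 6 already connected.
0 3 (15): add — endpoints in different components.
0 6 (15): skip — 0 and 6 already connected.
2 5 (15): add — endpoints in different components.
6 7 (15): add — endpoints in different components.
MST edges: 6 8, 3 4, 4 5, 5 8, 1 6, 0 3, 2 5, 6 7; total weight 1+2+6+9+11+15+15+15 = 74.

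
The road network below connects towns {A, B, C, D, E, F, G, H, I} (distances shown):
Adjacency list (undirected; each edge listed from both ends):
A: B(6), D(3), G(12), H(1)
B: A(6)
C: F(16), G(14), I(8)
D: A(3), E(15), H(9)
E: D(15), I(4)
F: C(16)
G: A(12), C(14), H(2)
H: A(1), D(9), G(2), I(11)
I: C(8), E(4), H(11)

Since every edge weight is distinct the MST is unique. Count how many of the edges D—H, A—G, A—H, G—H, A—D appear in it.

3

Kruskal: consider edges lightest-first.
A—H (1): add — endpoints in different components.
G—H (2): add — endpoints in different components.
A—D (3): add — endpoints in different components.
E—I (4): add — endpoints in different components.
A—B (6): add — endpoints in different components.
C—I (8): add — endpoints in different components.
D—H (9): skip — D and H already connected.
H—I (11): add — endpoints in different components.
A—G (12): skip — A and G already connected.
C—G (14): skip — C and G already connected.
D—E (15): skip — D and E already connected.
C—F (16): add — endpoints in different components.
MST edge set: {A—H, G—H, A—D, E—I, A—B, C—I, H—I, C—F}.
Of the listed edges, {A—H, G—H, A—D} are in the MST → 3.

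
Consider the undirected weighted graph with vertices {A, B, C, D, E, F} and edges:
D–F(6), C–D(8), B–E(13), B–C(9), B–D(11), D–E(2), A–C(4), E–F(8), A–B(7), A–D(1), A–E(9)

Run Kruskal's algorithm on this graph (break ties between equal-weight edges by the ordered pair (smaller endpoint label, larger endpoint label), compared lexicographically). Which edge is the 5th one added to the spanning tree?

A-B

Kruskal's algorithm — process edges by increasing weight (ties by edge label):
A–D (1): add. Components now {A,D} {B} {C} {E} {F}
D–E (2): add. Components now {A,D,E} {B} {C} {F}
A–C (4): add. Components now {A,C,D,E} {B} {F}
D–F (6): add. Components now {A,C,D,E,F} {B}
A–B (7): add. Components now {A,B,C,D,E,F}
The 5th edge added is A–B.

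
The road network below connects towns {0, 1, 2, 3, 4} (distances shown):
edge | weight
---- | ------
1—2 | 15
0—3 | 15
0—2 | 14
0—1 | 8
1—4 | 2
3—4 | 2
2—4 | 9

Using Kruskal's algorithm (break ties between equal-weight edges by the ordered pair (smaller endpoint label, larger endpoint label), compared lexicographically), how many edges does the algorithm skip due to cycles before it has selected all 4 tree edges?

0

Kruskal: consider edges lightest-first.
1—4 (2): add — endpoints in different components.
3—4 (2): add — endpoints in different components.
0—1 (8): add — endpoints in different components.
2—4 (9): add — endpoints in different components.
Edges rejected before the tree was complete: 0.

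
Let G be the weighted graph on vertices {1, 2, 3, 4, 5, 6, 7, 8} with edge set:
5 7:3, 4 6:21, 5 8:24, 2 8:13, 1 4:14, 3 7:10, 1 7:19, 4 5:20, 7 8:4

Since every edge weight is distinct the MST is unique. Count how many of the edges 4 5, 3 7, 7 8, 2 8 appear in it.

Kruskal: consider edges lightest-first.
5 7 (3): add — endpoints in different components.
7 8 (4): add — endpoints in different components.
3 7 (10): add — endpoints in different components.
2 8 (13): add — endpoints in different components.
1 4 (14): add — endpoints in different components.
1 7 (19): add — endpoints in different components.
4 5 (20): skip — 4 and 5 already connected.
4 6 (21): add — endpoints in different components.
MST edge set: {5 7, 7 8, 3 7, 2 8, 1 4, 1 7, 4 6}.
Of the listed edges, {3 7, 7 8, 2 8} are in the MST → 3.

3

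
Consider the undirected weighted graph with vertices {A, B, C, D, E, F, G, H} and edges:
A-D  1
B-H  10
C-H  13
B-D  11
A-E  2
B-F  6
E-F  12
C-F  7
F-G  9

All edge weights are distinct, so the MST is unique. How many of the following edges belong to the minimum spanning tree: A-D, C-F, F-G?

Kruskal: consider edges lightest-first.
A-D (1): add — endpoints in different components.
A-E (2): add — endpoints in different components.
B-F (6): add — endpoints in different components.
C-F (7): add — endpoints in different components.
F-G (9): add — endpoints in different components.
B-H (10): add — endpoints in different components.
B-D (11): add — endpoints in different components.
MST edge set: {A-D, A-E, B-F, C-F, F-G, B-H, B-D}.
Of the listed edges, {A-D, C-F, F-G} are in the MST → 3.

3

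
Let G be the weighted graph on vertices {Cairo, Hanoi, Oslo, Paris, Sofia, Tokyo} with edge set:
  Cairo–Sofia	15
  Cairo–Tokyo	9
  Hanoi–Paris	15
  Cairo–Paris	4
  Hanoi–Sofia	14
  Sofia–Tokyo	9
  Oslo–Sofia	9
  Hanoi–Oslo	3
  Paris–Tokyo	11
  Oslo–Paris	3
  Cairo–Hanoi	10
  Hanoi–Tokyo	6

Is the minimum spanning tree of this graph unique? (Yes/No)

Sort edges by weight, then run Kruskal:
Hanoi–Oslo (3): add. Components now {Hanoi,Oslo} {Tokyo} {Sofia} {Paris} {Cairo}
Oslo–Paris (3): add. Components now {Hanoi,Oslo,Paris} {Tokyo} {Sofia} {Cairo}
Cairo–Paris (4): add. Components now {Cairo,Hanoi,Oslo,Paris} {Tokyo} {Sofia}
Hanoi–Tokyo (6): add. Components now {Cairo,Hanoi,Oslo,Paris,Tokyo} {Sofia}
Cairo–Tokyo (9): skip — Tokyo and Cairo already connected.
Oslo–Sofia (9): add. Components now {Cairo,Hanoi,Oslo,Paris,Sofia,Tokyo}
Non-tree edge Sofia–Tokyo has weight 9, equal to the heaviest edge on its tree cycle — swapping gives another MST of the same weight. Not unique.

No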